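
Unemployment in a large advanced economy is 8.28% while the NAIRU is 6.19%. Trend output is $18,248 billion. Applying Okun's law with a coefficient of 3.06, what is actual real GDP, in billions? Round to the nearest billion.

$17,081 billion

Unemployment gap = 8.28 - 6.19 = 2.09 points, so the output gap is -3.06 × 2.09 = -6.3954%.
Actual GDP = 18248 × (1 - 6.3954/100) = 18248 × 0.936046 ≈ 17081 billion.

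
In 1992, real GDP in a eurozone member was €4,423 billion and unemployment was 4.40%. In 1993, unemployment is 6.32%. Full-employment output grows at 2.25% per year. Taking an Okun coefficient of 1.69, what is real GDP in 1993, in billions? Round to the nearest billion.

€4,379 billion

Δu = 6.32 - 4.4 = 1.92 points.
Okun's law (growth form): g_Y = g_Y* - β × Δu = 2.25 - 1.69 × (1.92) = 2.25 - 3.2448 = -0.9948%.
Real GDP in the next year = 4423 × (1 - 0.9948/100) = 4423 × 0.990052 ≈ 4379 billion.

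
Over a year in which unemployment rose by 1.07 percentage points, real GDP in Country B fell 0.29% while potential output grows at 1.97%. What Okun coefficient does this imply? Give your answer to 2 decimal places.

Growth form: g_Y = g_Y* - β × Δu, so β = (g_Y* - g_Y)/Δu.
β = (1.97 + 0.29)/1.07 = 2.26/1.07 = 2.11.

β ≈ 2.11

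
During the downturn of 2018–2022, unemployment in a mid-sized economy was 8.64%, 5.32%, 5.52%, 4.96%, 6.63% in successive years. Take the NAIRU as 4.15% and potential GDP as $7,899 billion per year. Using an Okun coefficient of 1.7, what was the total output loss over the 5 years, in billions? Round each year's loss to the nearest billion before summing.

Year 2018: gap = -1.7 × (8.64 - 4.15) = -7.633%, loss ≈ 7899 × 7.633/100 ≈ 603.
Year 2019: gap = -1.7 × (5.32 - 4.15) = -1.989%, loss ≈ 7899 × 1.989/100 ≈ 157.
Year 2020: gap = -1.7 × (5.52 - 4.15) = -2.329%, loss ≈ 7899 × 2.329/100 ≈ 184.
Year 2021: gap = -1.7 × (4.96 - 4.15) = -1.377%, loss ≈ 7899 × 1.377/100 ≈ 109.
Year 2022: gap = -1.7 × (6.63 - 4.15) = -4.216%, loss ≈ 7899 × 4.216/100 ≈ 333.
Total lost output = 603 + 157 + 184 + 109 + 333 = 1386 billion.

$1,386 billion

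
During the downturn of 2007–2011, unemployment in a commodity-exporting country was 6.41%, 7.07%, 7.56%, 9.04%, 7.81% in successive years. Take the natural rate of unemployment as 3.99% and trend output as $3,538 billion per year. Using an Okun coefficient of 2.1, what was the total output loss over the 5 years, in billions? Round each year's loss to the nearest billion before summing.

$1,333 billion

Year 2007: gap = -2.1 × (6.41 - 3.99) = -5.082%, loss ≈ 3538 × 5.082/100 ≈ 180.
Year 2008: gap = -2.1 × (7.07 - 3.99) = -6.468%, loss ≈ 3538 × 6.468/100 ≈ 229.
Year 2009: gap = -2.1 × (7.56 - 3.99) = -7.497%, loss ≈ 3538 × 7.497/100 ≈ 265.
Year 2010: gap = -2.1 × (9.04 - 3.99) = -10.605%, loss ≈ 3538 × 10.605/100 ≈ 375.
Year 2011: gap = -2.1 × (7.81 - 3.99) = -8.022%, loss ≈ 3538 × 8.022/100 ≈ 284.
Total lost output = 180 + 229 + 265 + 375 + 284 = 1333 billion.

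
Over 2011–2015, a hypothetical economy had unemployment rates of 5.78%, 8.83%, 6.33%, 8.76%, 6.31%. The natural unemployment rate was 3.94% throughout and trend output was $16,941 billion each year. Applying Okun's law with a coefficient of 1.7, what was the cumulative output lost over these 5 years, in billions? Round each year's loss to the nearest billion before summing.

$4,697 billion

Year 2011: gap = -1.7 × (5.78 - 3.94) = -3.128%, loss ≈ 16941 × 3.128/100 ≈ 530.
Year 2012: gap = -1.7 × (8.83 - 3.94) = -8.313%, loss ≈ 16941 × 8.313/100 ≈ 1408.
Year 2013: gap = -1.7 × (6.33 - 3.94) = -4.063%, loss ≈ 16941 × 4.063/100 ≈ 688.
Year 2014: gap = -1.7 × (8.76 - 3.94) = -8.194%, loss ≈ 16941 × 8.194/100 ≈ 1388.
Year 2015: gap = -1.7 × (6.31 - 3.94) = -4.029%, loss ≈ 16941 × 4.029/100 ≈ 683.
Total lost output = 530 + 1408 + 688 + 1388 + 683 = 4697 billion.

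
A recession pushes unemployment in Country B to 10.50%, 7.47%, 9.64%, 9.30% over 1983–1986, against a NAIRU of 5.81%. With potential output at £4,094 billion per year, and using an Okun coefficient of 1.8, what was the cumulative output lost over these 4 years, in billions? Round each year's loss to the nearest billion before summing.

£1,007 billion

Year 1983: gap = -1.8 × (10.5 - 5.81) = -8.442%, loss ≈ 4094 × 8.442/100 ≈ 346.
Year 1984: gap = -1.8 × (7.47 - 5.81) = -2.988%, loss ≈ 4094 × 2.988/100 ≈ 122.
Year 1985: gap = -1.8 × (9.64 - 5.81) = -6.894%, loss ≈ 4094 × 6.894/100 ≈ 282.
Year 1986: gap = -1.8 × (9.3 - 5.81) = -6.282%, loss ≈ 4094 × 6.282/100 ≈ 257.
Total lost output = 346 + 122 + 282 + 257 = 1007 billion.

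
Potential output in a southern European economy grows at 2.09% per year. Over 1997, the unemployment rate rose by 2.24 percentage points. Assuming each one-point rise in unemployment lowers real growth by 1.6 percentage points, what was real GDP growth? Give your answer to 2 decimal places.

Growth-rate Okun's law: g_Y = g_Y* - β × Δu.
g_Y = 2.09 - 1.6 × (2.24) = 2.09 - 3.584 = -1.494%, i.e. -1.49% to 2 d.p.

-1.49%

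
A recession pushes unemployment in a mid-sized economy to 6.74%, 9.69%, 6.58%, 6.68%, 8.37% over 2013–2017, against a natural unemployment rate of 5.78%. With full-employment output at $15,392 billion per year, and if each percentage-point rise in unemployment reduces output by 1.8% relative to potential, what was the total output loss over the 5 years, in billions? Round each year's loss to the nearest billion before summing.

Year 2013: gap = -1.8 × (6.74 - 5.78) = -1.728%, loss ≈ 15392 × 1.728/100 ≈ 266.
Year 2014: gap = -1.8 × (9.69 - 5.78) = -7.038%, loss ≈ 15392 × 7.038/100 ≈ 1083.
Year 2015: gap = -1.8 × (6.58 - 5.78) = -1.44%, loss ≈ 15392 × 1.44/100 ≈ 222.
Year 2016: gap = -1.8 × (6.68 - 5.78) = -1.62%, loss ≈ 15392 × 1.62/100 ≈ 249.
Year 2017: gap = -1.8 × (8.37 - 5.78) = -4.662%, loss ≈ 15392 × 4.662/100 ≈ 718.
Total lost output = 266 + 1083 + 222 + 249 + 718 = 2538 billion.

$2,538 billion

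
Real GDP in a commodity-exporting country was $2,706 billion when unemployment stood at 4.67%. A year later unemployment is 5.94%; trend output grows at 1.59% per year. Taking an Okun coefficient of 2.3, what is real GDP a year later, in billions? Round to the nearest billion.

Δu = 5.94 - 4.67 = 1.27 points.
Okun's law (growth form): g_Y = g_Y* - β × Δu = 1.59 - 2.3 × (1.27) = 1.59 - 2.921 = -1.331%.
Real GDP in the next year = 2706 × (1 - 1.331/100) = 2706 × 0.98669 ≈ 2670 billion.

$2,670 billion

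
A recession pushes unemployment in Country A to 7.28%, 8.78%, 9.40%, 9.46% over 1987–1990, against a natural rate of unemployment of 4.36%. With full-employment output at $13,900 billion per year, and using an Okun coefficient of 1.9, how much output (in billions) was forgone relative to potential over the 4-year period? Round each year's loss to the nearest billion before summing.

$4,616 billion

Year 1987: gap = -1.9 × (7.28 - 4.36) = -5.548%, loss ≈ 13900 × 5.548/100 ≈ 771.
Year 1988: gap = -1.9 × (8.78 - 4.36) = -8.398%, loss ≈ 13900 × 8.398/100 ≈ 1167.
Year 1989: gap = -1.9 × (9.4 - 4.36) = -9.576%, loss ≈ 13900 × 9.576/100 ≈ 1331.
Year 1990: gap = -1.9 × (9.46 - 4.36) = -9.69%, loss ≈ 13900 × 9.69/100 ≈ 1347.
Total lost output = 771 + 1167 + 1331 + 1347 = 4616 billion.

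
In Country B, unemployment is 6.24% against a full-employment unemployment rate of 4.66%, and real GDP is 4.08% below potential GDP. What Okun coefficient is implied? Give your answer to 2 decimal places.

Okun's law: output gap = -β × (u - u*).
-4.08 = -β × (6.24 - 4.66) = -β × 1.58, so β = 4.08/1.58 = 2.58.

β ≈ 2.58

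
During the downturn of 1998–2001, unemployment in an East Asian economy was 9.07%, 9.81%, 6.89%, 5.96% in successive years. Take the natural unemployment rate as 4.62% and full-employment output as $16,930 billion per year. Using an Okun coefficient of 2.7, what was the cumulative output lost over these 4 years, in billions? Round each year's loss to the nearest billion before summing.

Year 1998: gap = -2.7 × (9.07 - 4.62) = -12.015%, loss ≈ 16930 × 12.015/100 ≈ 2034.
Year 1999: gap = -2.7 × (9.81 - 4.62) = -14.013%, loss ≈ 16930 × 14.013/100 ≈ 2372.
Year 2000: gap = -2.7 × (6.89 - 4.62) = -6.129%, loss ≈ 16930 × 6.129/100 ≈ 1038.
Year 2001: gap = -2.7 × (5.96 - 4.62) = -3.618%, loss ≈ 16930 × 3.618/100 ≈ 613.
Total lost output = 2034 + 2372 + 1038 + 613 = 6057 billion.

$6,057 billion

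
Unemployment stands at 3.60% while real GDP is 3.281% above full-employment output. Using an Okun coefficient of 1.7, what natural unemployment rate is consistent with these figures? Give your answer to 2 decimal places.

5.53%

From Okun's law, u - u* = -(output gap)/β = -(3.281)/1.7 = -1.93 points.
So u* = 3.6 + 1.93 = 5.53%.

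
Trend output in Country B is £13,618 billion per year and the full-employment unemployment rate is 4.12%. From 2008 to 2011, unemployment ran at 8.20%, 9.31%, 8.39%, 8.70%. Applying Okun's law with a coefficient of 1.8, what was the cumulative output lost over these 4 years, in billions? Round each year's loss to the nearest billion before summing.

Year 2008: gap = -1.8 × (8.2 - 4.12) = -7.344%, loss ≈ 13618 × 7.344/100 ≈ 1000.
Year 2009: gap = -1.8 × (9.31 - 4.12) = -9.342%, loss ≈ 13618 × 9.342/100 ≈ 1272.
Year 2010: gap = -1.8 × (8.39 - 4.12) = -7.686%, loss ≈ 13618 × 7.686/100 ≈ 1047.
Year 2011: gap = -1.8 × (8.7 - 4.12) = -8.244%, loss ≈ 13618 × 8.244/100 ≈ 1123.
Total lost output = 1000 + 1272 + 1047 + 1123 = 4442 billion.

£4,442 billion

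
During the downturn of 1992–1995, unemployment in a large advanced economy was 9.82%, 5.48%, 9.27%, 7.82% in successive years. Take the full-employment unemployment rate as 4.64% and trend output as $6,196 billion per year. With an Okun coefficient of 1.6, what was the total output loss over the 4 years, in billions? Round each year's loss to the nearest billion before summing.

$1,371 billion

Year 1992: gap = -1.6 × (9.82 - 4.64) = -8.288%, loss ≈ 6196 × 8.288/100 ≈ 514.
Year 1993: gap = -1.6 × (5.48 - 4.64) = -1.344%, loss ≈ 6196 × 1.344/100 ≈ 83.
Year 1994: gap = -1.6 × (9.27 - 4.64) = -7.408%, loss ≈ 6196 × 7.408/100 ≈ 459.
Year 1995: gap = -1.6 × (7.82 - 4.64) = -5.088%, loss ≈ 6196 × 5.088/100 ≈ 315.
Total lost output = 514 + 83 + 459 + 315 = 1371 billion.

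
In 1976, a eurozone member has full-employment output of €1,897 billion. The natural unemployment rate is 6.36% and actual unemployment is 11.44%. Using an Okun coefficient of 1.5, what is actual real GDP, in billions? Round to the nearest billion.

Unemployment gap = 11.44 - 6.36 = 5.08 points, so the output gap is -1.5 × 5.08 = -7.62%.
Actual GDP = 1897 × (1 - 7.62/100) = 1897 × 0.9238 ≈ 1752 billion.

€1,752 billion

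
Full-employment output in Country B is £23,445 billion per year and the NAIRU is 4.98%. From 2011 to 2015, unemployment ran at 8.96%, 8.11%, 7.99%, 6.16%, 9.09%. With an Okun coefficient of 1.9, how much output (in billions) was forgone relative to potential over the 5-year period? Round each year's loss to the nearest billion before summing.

£6,865 billion

Year 2011: gap = -1.9 × (8.96 - 4.98) = -7.562%, loss ≈ 23445 × 7.562/100 ≈ 1773.
Year 2012: gap = -1.9 × (8.11 - 4.98) = -5.947%, loss ≈ 23445 × 5.947/100 ≈ 1394.
Year 2013: gap = -1.9 × (7.99 - 4.98) = -5.719%, loss ≈ 23445 × 5.719/100 ≈ 1341.
Year 2014: gap = -1.9 × (6.16 - 4.98) = -2.242%, loss ≈ 23445 × 2.242/100 ≈ 526.
Year 2015: gap = -1.9 × (9.09 - 4.98) = -7.809%, loss ≈ 23445 × 7.809/100 ≈ 1831.
Total lost output = 1773 + 1394 + 1341 + 526 + 1831 = 6865 billion.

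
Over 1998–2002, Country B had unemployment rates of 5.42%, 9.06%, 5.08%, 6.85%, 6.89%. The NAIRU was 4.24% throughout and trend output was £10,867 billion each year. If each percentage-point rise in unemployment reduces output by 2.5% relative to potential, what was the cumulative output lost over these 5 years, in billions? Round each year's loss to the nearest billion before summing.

Year 1998: gap = -2.5 × (5.42 - 4.24) = -2.95%, loss ≈ 10867 × 2.95/100 ≈ 321.
Year 1999: gap = -2.5 × (9.06 - 4.24) = -12.05%, loss ≈ 10867 × 12.05/100 ≈ 1309.
Year 2000: gap = -2.5 × (5.08 - 4.24) = -2.1%, loss ≈ 10867 × 2.1/100 ≈ 228.
Year 2001: gap = -2.5 × (6.85 - 4.24) = -6.525%, loss ≈ 10867 × 6.525/100 ≈ 709.
Year 2002: gap = -2.5 × (6.89 - 4.24) = -6.625%, loss ≈ 10867 × 6.625/100 ≈ 720.
Total lost output = 321 + 1309 + 228 + 709 + 720 = 3287 billion.

£3,287 billion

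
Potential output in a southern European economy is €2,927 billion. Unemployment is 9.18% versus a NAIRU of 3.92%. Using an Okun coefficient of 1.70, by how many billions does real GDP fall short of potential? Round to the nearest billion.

€262 billion

Output gap = -1.70 × (9.18 - 3.92) = -1.7 × 5.26 = -8.942%.
Actual GDP ≈ 2927 × 0.91058 ≈ 2665 billion, so the shortfall is 2927 - 2665 = 262 billion.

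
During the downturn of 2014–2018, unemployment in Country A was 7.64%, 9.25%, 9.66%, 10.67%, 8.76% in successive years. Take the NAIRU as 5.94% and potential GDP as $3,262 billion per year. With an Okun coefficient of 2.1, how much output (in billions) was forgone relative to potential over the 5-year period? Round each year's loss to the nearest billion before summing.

$1,115 billion

Year 2014: gap = -2.1 × (7.64 - 5.94) = -3.57%, loss ≈ 3262 × 3.57/100 ≈ 116.
Year 2015: gap = -2.1 × (9.25 - 5.94) = -6.951%, loss ≈ 3262 × 6.951/100 ≈ 227.
Year 2016: gap = -2.1 × (9.66 - 5.94) = -7.812%, loss ≈ 3262 × 7.812/100 ≈ 255.
Year 2017: gap = -2.1 × (10.67 - 5.94) = -9.933%, loss ≈ 3262 × 9.933/100 ≈ 324.
Year 2018: gap = -2.1 × (8.76 - 5.94) = -5.922%, loss ≈ 3262 × 5.922/100 ≈ 193.
Total lost output = 116 + 227 + 255 + 324 + 193 = 1115 billion.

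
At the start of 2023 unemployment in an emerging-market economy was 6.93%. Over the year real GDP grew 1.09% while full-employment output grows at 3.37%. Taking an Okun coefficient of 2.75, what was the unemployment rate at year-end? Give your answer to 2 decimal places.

Growth-rate Okun's law: g_Y = g_Y* - β × Δu, so Δu = (g_Y* - g_Y)/β.
Δu = (3.37 - 1.09)/2.75 = 2.28/2.75 = 0.83 percentage points.
Year-end unemployment = 6.93 + 0.83 = 7.76%.

7.76%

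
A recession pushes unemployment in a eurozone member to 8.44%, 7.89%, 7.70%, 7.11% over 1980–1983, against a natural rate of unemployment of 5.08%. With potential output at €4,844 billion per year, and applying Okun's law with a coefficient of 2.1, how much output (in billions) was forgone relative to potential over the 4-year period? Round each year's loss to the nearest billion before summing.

Year 1980: gap = -2.1 × (8.44 - 5.08) = -7.056%, loss ≈ 4844 × 7.056/100 ≈ 342.
Year 1981: gap = -2.1 × (7.89 - 5.08) = -5.901%, loss ≈ 4844 × 5.901/100 ≈ 286.
Year 1982: gap = -2.1 × (7.7 - 5.08) = -5.502%, loss ≈ 4844 × 5.502/100 ≈ 267.
Year 1983: gap = -2.1 × (7.11 - 5.08) = -4.263%, loss ≈ 4844 × 4.263/100 ≈ 206.
Total lost output = 342 + 286 + 267 + 206 = 1101 billion.

€1,101 billion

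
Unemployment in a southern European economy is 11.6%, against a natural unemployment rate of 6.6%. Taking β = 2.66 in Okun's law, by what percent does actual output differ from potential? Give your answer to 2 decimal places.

The unemployment gap is 11.6 - 6.6 = 5 percentage points.
Okun's law gives an output gap of -2.66 × 5 = -13.3%, i.e. 13.30% below potential.

-13.30%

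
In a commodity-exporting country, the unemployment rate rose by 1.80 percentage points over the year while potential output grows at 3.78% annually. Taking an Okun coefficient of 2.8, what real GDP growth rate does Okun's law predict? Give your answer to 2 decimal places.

Growth-rate Okun's law: g_Y = g_Y* - β × Δu.
g_Y = 3.78 - 2.8 × (1.80) = 3.78 - 5.04 = -1.26%, i.e. -1.26% to 2 d.p.

-1.26%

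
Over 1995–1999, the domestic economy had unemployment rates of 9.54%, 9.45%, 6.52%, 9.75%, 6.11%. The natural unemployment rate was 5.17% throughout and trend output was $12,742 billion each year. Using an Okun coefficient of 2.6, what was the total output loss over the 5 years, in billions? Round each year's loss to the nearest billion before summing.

Year 1995: gap = -2.6 × (9.54 - 5.17) = -11.362%, loss ≈ 12742 × 11.362/100 ≈ 1448.
Year 1996: gap = -2.6 × (9.45 - 5.17) = -11.128%, loss ≈ 12742 × 11.128/100 ≈ 1418.
Year 1997: gap = -2.6 × (6.52 - 5.17) = -3.51%, loss ≈ 12742 × 3.51/100 ≈ 447.
Year 1998: gap = -2.6 × (9.75 - 5.17) = -11.908%, loss ≈ 12742 × 11.908/100 ≈ 1517.
Year 1999: gap = -2.6 × (6.11 - 5.17) = -2.444%, loss ≈ 12742 × 2.444/100 ≈ 311.
Total lost output = 1448 + 1418 + 447 + 1517 + 311 = 5141 billion.

$5,141 billion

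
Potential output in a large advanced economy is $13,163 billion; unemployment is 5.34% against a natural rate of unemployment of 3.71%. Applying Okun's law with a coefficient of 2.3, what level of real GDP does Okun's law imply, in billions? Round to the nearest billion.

$12,670 billion

Unemployment gap = 5.34 - 3.71 = 1.63 points, so the output gap is -2.3 × 1.63 = -3.749%.
Actual GDP = 13163 × (1 - 3.749/100) = 13163 × 0.96251 ≈ 12670 billion.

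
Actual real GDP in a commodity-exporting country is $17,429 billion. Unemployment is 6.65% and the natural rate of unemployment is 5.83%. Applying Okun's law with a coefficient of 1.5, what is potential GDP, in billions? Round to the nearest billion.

Unemployment gap = 6.65 - 5.83 = 0.82 points, so output gap = -1.5 × 0.82 = -1.23%.
Since Y = Y* × (1 + gap/100), Y* = 17429/0.9877 ≈ 17646 billion.

$17,646 billion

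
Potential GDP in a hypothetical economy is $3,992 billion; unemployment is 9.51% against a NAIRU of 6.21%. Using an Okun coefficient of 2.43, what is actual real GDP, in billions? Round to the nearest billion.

$3,672 billion

Unemployment gap = 9.51 - 6.21 = 3.3 points, so the output gap is -2.43 × 3.3 = -8.019%.
Actual GDP = 3992 × (1 - 8.019/100) = 3992 × 0.91981 ≈ 3672 billion.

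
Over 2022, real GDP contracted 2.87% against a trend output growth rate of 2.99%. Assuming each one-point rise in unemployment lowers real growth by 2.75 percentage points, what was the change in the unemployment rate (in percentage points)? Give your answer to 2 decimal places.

2.13 percentage points

Growth-rate Okun's law: g_Y = g_Y* - β × Δu, so Δu = (g_Y* - g_Y)/β.
Δu = (2.99 + 2.87)/2.75 = 5.86/2.75 = 2.13 percentage points.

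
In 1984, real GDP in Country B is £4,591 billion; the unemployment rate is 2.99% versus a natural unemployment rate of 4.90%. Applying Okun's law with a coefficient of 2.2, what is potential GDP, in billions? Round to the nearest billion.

Unemployment gap = 2.99 - 4.9 = -1.91 points, so output gap = -2.2 × (-1.91) = 4.202%.
Since Y = Y* × (1 + gap/100), Y* = 4591/1.04202 ≈ 4406 billion.

£4,406 billion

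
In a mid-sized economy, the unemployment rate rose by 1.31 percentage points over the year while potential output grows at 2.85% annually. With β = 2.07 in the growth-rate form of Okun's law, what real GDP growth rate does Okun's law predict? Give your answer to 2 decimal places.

Growth-rate Okun's law: g_Y = g_Y* - β × Δu.
g_Y = 2.85 - 2.07 × (1.31) = 2.85 - 2.7117 = 0.1383%, i.e. 0.14% to 2 d.p.

0.14%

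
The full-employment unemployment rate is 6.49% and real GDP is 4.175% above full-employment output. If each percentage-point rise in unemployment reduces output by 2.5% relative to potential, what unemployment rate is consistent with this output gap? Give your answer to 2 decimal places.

From Okun's law, u - u* = -(output gap)/β = -(4.175)/2.5 = -1.67 points.
So u = 6.49 - 1.67 = 4.82%.

4.82%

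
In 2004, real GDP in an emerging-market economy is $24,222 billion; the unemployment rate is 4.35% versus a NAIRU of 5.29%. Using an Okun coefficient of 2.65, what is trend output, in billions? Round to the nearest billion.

$23,633 billion

Unemployment gap = 4.35 - 5.29 = -0.94 points, so output gap = -2.65 × (-0.94) = 2.491%.
Since Y = Y* × (1 + gap/100), Y* = 24222/1.02491 ≈ 23633 billion.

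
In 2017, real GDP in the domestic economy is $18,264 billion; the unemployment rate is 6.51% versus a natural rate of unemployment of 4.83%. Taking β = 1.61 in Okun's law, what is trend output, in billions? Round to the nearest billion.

Unemployment gap = 6.51 - 4.83 = 1.68 points, so output gap = -1.61 × 1.68 = -2.7048%.
Since Y = Y* × (1 + gap/100), Y* = 18264/0.972952 ≈ 18772 billion.

$18,772 billion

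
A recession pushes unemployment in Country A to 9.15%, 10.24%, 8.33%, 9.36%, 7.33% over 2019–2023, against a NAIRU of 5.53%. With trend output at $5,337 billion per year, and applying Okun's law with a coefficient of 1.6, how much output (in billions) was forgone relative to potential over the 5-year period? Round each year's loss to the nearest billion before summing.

Year 2019: gap = -1.6 × (9.15 - 5.53) = -5.792%, loss ≈ 5337 × 5.792/100 ≈ 309.
Year 2020: gap = -1.6 × (10.24 - 5.53) = -7.536%, loss ≈ 5337 × 7.536/100 ≈ 402.
Year 2021: gap = -1.6 × (8.33 - 5.53) = -4.48%, loss ≈ 5337 × 4.48/100 ≈ 239.
Year 2022: gap = -1.6 × (9.36 - 5.53) = -6.128%, loss ≈ 5337 × 6.128/100 ≈ 327.
Year 2023: gap = -1.6 × (7.33 - 5.53) = -2.88%, loss ≈ 5337 × 2.88/100 ≈ 154.
Total lost output = 309 + 402 + 239 + 327 + 154 = 1431 billion.

$1,431 billion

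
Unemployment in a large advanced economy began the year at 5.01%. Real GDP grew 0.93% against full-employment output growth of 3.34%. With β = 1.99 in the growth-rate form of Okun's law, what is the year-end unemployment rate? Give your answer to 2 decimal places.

Growth-rate Okun's law: g_Y = g_Y* - β × Δu, so Δu = (g_Y* - g_Y)/β.
Δu = (3.34 - 0.93)/1.99 = 2.41/1.99 = 1.21 percentage points.
Year-end unemployment = 5.01 + 1.21 = 6.22%.

6.22%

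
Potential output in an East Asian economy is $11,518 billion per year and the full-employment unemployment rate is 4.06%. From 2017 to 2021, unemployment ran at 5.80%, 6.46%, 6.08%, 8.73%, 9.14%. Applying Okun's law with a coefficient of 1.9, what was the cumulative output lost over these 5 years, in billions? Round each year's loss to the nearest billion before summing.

$3,482 billion

Year 2017: gap = -1.9 × (5.8 - 4.06) = -3.306%, loss ≈ 11518 × 3.306/100 ≈ 381.
Year 2018: gap = -1.9 × (6.46 - 4.06) = -4.56%, loss ≈ 11518 × 4.56/100 ≈ 525.
Year 2019: gap = -1.9 × (6.08 - 4.06) = -3.838%, loss ≈ 11518 × 3.838/100 ≈ 442.
Year 2020: gap = -1.9 × (8.73 - 4.06) = -8.873%, loss ≈ 11518 × 8.873/100 ≈ 1022.
Year 2021: gap = -1.9 × (9.14 - 4.06) = -9.652%, loss ≈ 11518 × 9.652/100 ≈ 1112.
Total lost output = 381 + 525 + 442 + 1022 + 1112 = 3482 billion.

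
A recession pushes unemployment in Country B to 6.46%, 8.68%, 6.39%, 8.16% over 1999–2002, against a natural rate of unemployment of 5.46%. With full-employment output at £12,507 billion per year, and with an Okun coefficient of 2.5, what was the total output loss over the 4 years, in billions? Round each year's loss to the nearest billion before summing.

Year 1999: gap = -2.5 × (6.46 - 5.46) = -2.5%, loss ≈ 12507 × 2.5/100 ≈ 313.
Year 2000: gap = -2.5 × (8.68 - 5.46) = -8.05%, loss ≈ 12507 × 8.05/100 ≈ 1007.
Year 2001: gap = -2.5 × (6.39 - 5.46) = -2.325%, loss ≈ 12507 × 2.325/100 ≈ 291.
Year 2002: gap = -2.5 × (8.16 - 5.46) = -6.75%, loss ≈ 12507 × 6.75/100 ≈ 844.
Total lost output = 313 + 1007 + 291 + 844 = 2455 billion.

£2,455 billion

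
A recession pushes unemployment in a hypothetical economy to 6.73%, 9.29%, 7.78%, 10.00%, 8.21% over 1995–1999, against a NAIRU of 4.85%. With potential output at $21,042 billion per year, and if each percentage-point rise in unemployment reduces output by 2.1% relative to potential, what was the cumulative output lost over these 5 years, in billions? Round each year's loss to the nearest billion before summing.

$7,849 billion

Year 1995: gap = -2.1 × (6.73 - 4.85) = -3.948%, loss ≈ 21042 × 3.948/100 ≈ 831.
Year 1996: gap = -2.1 × (9.29 - 4.85) = -9.324%, loss ≈ 21042 × 9.324/100 ≈ 1962.
Year 1997: gap = -2.1 × (7.78 - 4.85) = -6.153%, loss ≈ 21042 × 6.153/100 ≈ 1295.
Year 1998: gap = -2.1 × (10 - 4.85) = -10.815%, loss ≈ 21042 × 10.815/100 ≈ 2276.
Year 1999: gap = -2.1 × (8.21 - 4.85) = -7.056%, loss ≈ 21042 × 7.056/100 ≈ 1485.
Total lost output = 831 + 1962 + 1295 + 2276 + 1485 = 7849 billion.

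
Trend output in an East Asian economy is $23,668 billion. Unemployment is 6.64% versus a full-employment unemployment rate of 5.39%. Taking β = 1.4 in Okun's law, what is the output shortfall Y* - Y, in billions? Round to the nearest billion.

Output gap = -1.4 × (6.64 - 5.39) = -1.4 × 1.25 = -1.75%.
Actual GDP ≈ 23668 × 0.9825 ≈ 23254 billion, so the shortfall is 23668 - 23254 = 414 billion.

$414 billion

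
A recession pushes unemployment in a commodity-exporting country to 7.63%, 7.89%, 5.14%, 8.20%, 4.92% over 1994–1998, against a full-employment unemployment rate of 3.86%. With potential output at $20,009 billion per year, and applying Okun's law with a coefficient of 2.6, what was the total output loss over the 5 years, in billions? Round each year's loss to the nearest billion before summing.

$7,533 billion

Year 1994: gap = -2.6 × (7.63 - 3.86) = -9.802%, loss ≈ 20009 × 9.802/100 ≈ 1961.
Year 1995: gap = -2.6 × (7.89 - 3.86) = -10.478%, loss ≈ 20009 × 10.478/100 ≈ 2097.
Year 1996: gap = -2.6 × (5.14 - 3.86) = -3.328%, loss ≈ 20009 × 3.328/100 ≈ 666.
Year 1997: gap = -2.6 × (8.2 - 3.86) = -11.284%, loss ≈ 20009 × 11.284/100 ≈ 2258.
Year 1998: gap = -2.6 × (4.92 - 3.86) = -2.756%, loss ≈ 20009 × 2.756/100 ≈ 551.
Total lost output = 1961 + 2097 + 666 + 2258 + 551 = 7533 billion.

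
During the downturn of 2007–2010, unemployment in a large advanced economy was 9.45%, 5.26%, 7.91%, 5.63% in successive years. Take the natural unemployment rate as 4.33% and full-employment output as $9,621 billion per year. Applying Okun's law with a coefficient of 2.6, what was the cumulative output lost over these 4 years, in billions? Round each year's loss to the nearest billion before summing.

$2,735 billion

Year 2007: gap = -2.6 × (9.45 - 4.33) = -13.312%, loss ≈ 9621 × 13.312/100 ≈ 1281.
Year 2008: gap = -2.6 × (5.26 - 4.33) = -2.418%, loss ≈ 9621 × 2.418/100 ≈ 233.
Year 2009: gap = -2.6 × (7.91 - 4.33) = -9.308%, loss ≈ 9621 × 9.308/100 ≈ 896.
Year 2010: gap = -2.6 × (5.63 - 4.33) = -3.38%, loss ≈ 9621 × 3.38/100 ≈ 325.
Total lost output = 1281 + 233 + 896 + 325 = 2735 billion.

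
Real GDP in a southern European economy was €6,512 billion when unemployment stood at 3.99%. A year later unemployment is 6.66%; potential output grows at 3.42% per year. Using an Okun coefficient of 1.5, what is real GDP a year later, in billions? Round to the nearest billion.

€6,474 billion

Δu = 6.66 - 3.99 = 2.67 points.
Okun's law (growth form): g_Y = g_Y* - β × Δu = 3.42 - 1.5 × (2.67) = 3.42 - 4.005 = -0.585%.
Real GDP in the next year = 6512 × (1 - 0.585/100) = 6512 × 0.99415 ≈ 6474 billion.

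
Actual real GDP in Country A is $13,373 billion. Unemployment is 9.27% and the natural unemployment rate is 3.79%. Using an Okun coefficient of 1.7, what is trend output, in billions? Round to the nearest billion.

$14,747 billion

Unemployment gap = 9.27 - 3.79 = 5.48 points, so output gap = -1.7 × 5.48 = -9.316%.
Since Y = Y* × (1 + gap/100), Y* = 13373/0.90684 ≈ 14747 billion.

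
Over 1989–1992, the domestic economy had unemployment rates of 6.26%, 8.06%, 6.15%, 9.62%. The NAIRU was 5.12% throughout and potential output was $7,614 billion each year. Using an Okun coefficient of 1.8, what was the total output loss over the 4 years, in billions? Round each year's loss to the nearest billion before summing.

Year 1989: gap = -1.8 × (6.26 - 5.12) = -2.052%, loss ≈ 7614 × 2.052/100 ≈ 156.
Year 1990: gap = -1.8 × (8.06 - 5.12) = -5.292%, loss ≈ 7614 × 5.292/100 ≈ 403.
Year 1991: gap = -1.8 × (6.15 - 5.12) = -1.854%, loss ≈ 7614 × 1.854/100 ≈ 141.
Year 1992: gap = -1.8 × (9.62 - 5.12) = -8.1%, loss ≈ 7614 × 8.1/100 ≈ 617.
Total lost output = 156 + 403 + 141 + 617 = 1317 billion.

$1,317 billion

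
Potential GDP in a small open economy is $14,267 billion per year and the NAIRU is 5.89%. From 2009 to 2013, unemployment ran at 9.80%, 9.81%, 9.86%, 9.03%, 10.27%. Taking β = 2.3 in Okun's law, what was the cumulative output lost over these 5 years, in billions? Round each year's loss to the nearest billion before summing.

$6,339 billion

Year 2009: gap = -2.3 × (9.8 - 5.89) = -8.993%, loss ≈ 14267 × 8.993/100 ≈ 1283.
Year 2010: gap = -2.3 × (9.81 - 5.89) = -9.016%, loss ≈ 14267 × 9.016/100 ≈ 1286.
Year 2011: gap = -2.3 × (9.86 - 5.89) = -9.131%, loss ≈ 14267 × 9.131/100 ≈ 1303.
Year 2012: gap = -2.3 × (9.03 - 5.89) = -7.222%, loss ≈ 14267 × 7.222/100 ≈ 1030.
Year 2013: gap = -2.3 × (10.27 - 5.89) = -10.074%, loss ≈ 14267 × 10.074/100 ≈ 1437.
Total lost output = 1283 + 1286 + 1303 + 1030 + 1437 = 6339 billion.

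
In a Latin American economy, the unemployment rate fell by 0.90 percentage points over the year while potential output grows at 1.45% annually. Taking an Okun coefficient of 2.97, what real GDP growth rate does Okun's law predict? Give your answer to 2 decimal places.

Growth-rate Okun's law: g_Y = g_Y* - β × Δu.
g_Y = 1.45 - 2.97 × (-0.90) = 1.45 + 2.673 = 4.123%, i.e. 4.12% to 2 d.p.

4.12%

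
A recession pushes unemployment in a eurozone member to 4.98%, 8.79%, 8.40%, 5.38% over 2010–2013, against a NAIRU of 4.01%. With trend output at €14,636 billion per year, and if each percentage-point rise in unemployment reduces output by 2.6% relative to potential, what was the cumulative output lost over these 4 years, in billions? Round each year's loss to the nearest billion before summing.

€4,380 billion

Year 2010: gap = -2.6 × (4.98 - 4.01) = -2.522%, loss ≈ 14636 × 2.522/100 ≈ 369.
Year 2011: gap = -2.6 × (8.79 - 4.01) = -12.428%, loss ≈ 14636 × 12.428/100 ≈ 1819.
Year 2012: gap = -2.6 × (8.4 - 4.01) = -11.414%, loss ≈ 14636 × 11.414/100 ≈ 1671.
Year 2013: gap = -2.6 × (5.38 - 4.01) = -3.562%, loss ≈ 14636 × 3.562/100 ≈ 521.
Total lost output = 369 + 1819 + 1671 + 521 = 4380 billion.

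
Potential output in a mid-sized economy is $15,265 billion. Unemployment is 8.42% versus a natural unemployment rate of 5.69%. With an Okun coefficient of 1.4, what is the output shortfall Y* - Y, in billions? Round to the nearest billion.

Output gap = -1.4 × (8.42 - 5.69) = -1.4 × 2.73 = -3.822%.
Actual GDP ≈ 15265 × 0.96178 ≈ 14682 billion, so the shortfall is 15265 - 14682 = 583 billion.

$583 billion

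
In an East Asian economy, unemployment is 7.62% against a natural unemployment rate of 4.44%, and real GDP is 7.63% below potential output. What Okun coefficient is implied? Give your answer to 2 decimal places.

Okun's law: output gap = -β × (u - u*).
-7.63 = -β × (7.62 - 4.44) = -β × 3.18, so β = 7.63/3.18 = 2.40.

β ≈ 2.40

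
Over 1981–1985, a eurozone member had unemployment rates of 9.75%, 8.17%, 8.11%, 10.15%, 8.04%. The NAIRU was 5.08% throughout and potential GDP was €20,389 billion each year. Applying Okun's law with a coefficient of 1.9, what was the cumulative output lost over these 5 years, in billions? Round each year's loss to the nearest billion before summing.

Year 1981: gap = -1.9 × (9.75 - 5.08) = -8.873%, loss ≈ 20389 × 8.873/100 ≈ 1809.
Year 1982: gap = -1.9 × (8.17 - 5.08) = -5.871%, loss ≈ 20389 × 5.871/100 ≈ 1197.
Year 1983: gap = -1.9 × (8.11 - 5.08) = -5.757%, loss ≈ 20389 × 5.757/100 ≈ 1174.
Year 1984: gap = -1.9 × (10.15 - 5.08) = -9.633%, loss ≈ 20389 × 9.633/100 ≈ 1964.
Year 1985: gap = -1.9 × (8.04 - 5.08) = -5.624%, loss ≈ 20389 × 5.624/100 ≈ 1147.
Total lost output = 1809 + 1197 + 1174 + 1964 + 1147 = 7291 billion.

€7,291 billion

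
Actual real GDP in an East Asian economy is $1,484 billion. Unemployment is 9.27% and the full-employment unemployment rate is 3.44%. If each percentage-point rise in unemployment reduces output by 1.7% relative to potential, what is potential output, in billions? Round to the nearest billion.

$1,647 billion

Unemployment gap = 9.27 - 3.44 = 5.83 points, so output gap = -1.7 × 5.83 = -9.911%.
Since Y = Y* × (1 + gap/100), Y* = 1484/0.90089 ≈ 1647 billion.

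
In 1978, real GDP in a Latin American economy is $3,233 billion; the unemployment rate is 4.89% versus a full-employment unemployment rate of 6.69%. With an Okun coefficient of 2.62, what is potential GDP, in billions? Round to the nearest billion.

$3,087 billion

Unemployment gap = 4.89 - 6.69 = -1.8 points, so output gap = -2.62 × (-1.8) = 4.716%.
Since Y = Y* × (1 + gap/100), Y* = 3233/1.04716 ≈ 3087 billion.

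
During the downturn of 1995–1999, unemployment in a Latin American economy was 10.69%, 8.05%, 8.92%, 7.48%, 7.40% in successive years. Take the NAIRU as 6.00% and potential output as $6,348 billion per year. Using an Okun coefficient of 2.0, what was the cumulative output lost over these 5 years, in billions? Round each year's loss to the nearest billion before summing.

Year 1995: gap = -2.0 × (10.69 - 6) = -9.38%, loss ≈ 6348 × 9.38/100 ≈ 595.
Year 1996: gap = -2.0 × (8.05 - 6) = -4.1%, loss ≈ 6348 × 4.1/100 ≈ 260.
Year 1997: gap = -2.0 × (8.92 - 6) = -5.84%, loss ≈ 6348 × 5.84/100 ≈ 371.
Year 1998: gap = -2.0 × (7.48 - 6) = -2.96%, loss ≈ 6348 × 2.96/100 ≈ 188.
Year 1999: gap = -2.0 × (7.4 - 6) = -2.8%, loss ≈ 6348 × 2.8/100 ≈ 178.
Total lost output = 595 + 260 + 371 + 188 + 178 = 1592 billion.

$1,592 billion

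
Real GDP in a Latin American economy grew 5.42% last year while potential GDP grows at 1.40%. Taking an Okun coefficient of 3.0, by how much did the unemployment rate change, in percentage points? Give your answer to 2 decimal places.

-1.34 percentage points

Growth-rate Okun's law: g_Y = g_Y* - β × Δu, so Δu = (g_Y* - g_Y)/β.
Δu = (1.4 - 5.42)/3.0 = -4.02/3.0 = -1.34 percentage points.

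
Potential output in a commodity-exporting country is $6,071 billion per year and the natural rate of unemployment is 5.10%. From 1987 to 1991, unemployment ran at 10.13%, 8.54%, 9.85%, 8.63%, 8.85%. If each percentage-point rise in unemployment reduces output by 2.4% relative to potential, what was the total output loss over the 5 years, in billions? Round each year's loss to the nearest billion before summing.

Year 1987: gap = -2.4 × (10.13 - 5.1) = -12.072%, loss ≈ 6071 × 12.072/100 ≈ 733.
Year 1988: gap = -2.4 × (8.54 - 5.1) = -8.256%, loss ≈ 6071 × 8.256/100 ≈ 501.
Year 1989: gap = -2.4 × (9.85 - 5.1) = -11.4%, loss ≈ 6071 × 11.4/100 ≈ 692.
Year 1990: gap = -2.4 × (8.63 - 5.1) = -8.472%, loss ≈ 6071 × 8.472/100 ≈ 514.
Year 1991: gap = -2.4 × (8.85 - 5.1) = -9%, loss ≈ 6071 × 9/100 ≈ 546.
Total lost output = 733 + 501 + 692 + 514 + 546 = 2986 billion.

$2,986 billion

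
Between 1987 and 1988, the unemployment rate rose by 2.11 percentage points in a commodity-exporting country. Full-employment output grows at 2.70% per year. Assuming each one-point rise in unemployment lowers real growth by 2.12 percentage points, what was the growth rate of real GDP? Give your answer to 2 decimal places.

-1.77%

Growth-rate Okun's law: g_Y = g_Y* - β × Δu.
g_Y = 2.70 - 2.12 × (2.11) = 2.7 - 4.4732 = -1.7732%, i.e. -1.77% to 2 d.p.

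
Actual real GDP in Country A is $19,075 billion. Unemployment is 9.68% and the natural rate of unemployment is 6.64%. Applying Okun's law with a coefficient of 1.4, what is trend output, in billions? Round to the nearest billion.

Unemployment gap = 9.68 - 6.64 = 3.04 points, so output gap = -1.4 × 3.04 = -4.256%.
Since Y = Y* × (1 + gap/100), Y* = 19075/0.95744 ≈ 19923 billion.

$19,923 billion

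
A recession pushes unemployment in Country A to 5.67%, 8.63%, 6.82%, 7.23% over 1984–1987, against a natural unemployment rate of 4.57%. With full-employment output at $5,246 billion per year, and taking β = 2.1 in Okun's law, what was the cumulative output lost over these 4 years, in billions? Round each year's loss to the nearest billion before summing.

$1,109 billion

Year 1984: gap = -2.1 × (5.67 - 4.57) = -2.31%, loss ≈ 5246 × 2.31/100 ≈ 121.
Year 1985: gap = -2.1 × (8.63 - 4.57) = -8.526%, loss ≈ 5246 × 8.526/100 ≈ 447.
Year 1986: gap = -2.1 × (6.82 - 4.57) = -4.725%, loss ≈ 5246 × 4.725/100 ≈ 248.
Year 1987: gap = -2.1 × (7.23 - 4.57) = -5.586%, loss ≈ 5246 × 5.586/100 ≈ 293.
Total lost output = 121 + 447 + 248 + 293 = 1109 billion.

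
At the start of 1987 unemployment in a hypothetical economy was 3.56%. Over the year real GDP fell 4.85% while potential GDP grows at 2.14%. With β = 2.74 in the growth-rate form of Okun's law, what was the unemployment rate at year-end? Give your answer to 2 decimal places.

6.11%

Growth-rate Okun's law: g_Y = g_Y* - β × Δu, so Δu = (g_Y* - g_Y)/β.
Δu = (2.14 + 4.85)/2.74 = 6.99/2.74 = 2.55 percentage points.
Year-end unemployment = 3.56 + 2.55 = 6.11%.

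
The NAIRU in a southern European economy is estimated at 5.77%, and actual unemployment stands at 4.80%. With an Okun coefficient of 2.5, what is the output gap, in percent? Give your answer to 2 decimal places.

2.43%

The unemployment gap is 4.8 - 5.77 = -0.97 percentage points.
Okun's law gives an output gap of -2.5 × (-0.97) = 2.425%, i.e. 2.43% above potential.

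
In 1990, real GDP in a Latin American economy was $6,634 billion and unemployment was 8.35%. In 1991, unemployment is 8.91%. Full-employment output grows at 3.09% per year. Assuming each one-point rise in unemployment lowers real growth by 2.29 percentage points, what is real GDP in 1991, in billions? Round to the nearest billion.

$6,754 billion

Δu = 8.91 - 8.35 = 0.56 points.
Okun's law (growth form): g_Y = g_Y* - β × Δu = 3.09 - 2.29 × (0.56) = 3.09 - 1.2824 = 1.8076%.
Real GDP in the next year = 6634 × (1 + 1.8076/100) = 6634 × 1.018076 ≈ 6754 billion.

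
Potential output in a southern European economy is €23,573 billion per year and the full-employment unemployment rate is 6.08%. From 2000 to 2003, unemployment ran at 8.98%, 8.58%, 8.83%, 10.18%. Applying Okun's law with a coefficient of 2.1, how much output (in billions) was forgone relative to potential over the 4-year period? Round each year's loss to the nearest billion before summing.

Year 2000: gap = -2.1 × (8.98 - 6.08) = -6.09%, loss ≈ 23573 × 6.09/100 ≈ 1436.
Year 2001: gap = -2.1 × (8.58 - 6.08) = -5.25%, loss ≈ 23573 × 5.25/100 ≈ 1238.
Year 2002: gap = -2.1 × (8.83 - 6.08) = -5.775%, loss ≈ 23573 × 5.775/100 ≈ 1361.
Year 2003: gap = -2.1 × (10.18 - 6.08) = -8.61%, loss ≈ 23573 × 8.61/100 ≈ 2030.
Total lost output = 1436 + 1238 + 1361 + 2030 = 6065 billion.

€6,065 billion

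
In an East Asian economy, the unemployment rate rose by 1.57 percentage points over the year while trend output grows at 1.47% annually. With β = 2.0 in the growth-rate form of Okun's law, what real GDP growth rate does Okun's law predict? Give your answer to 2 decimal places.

Growth-rate Okun's law: g_Y = g_Y* - β × Δu.
g_Y = 1.47 - 2.0 × (1.57) = 1.47 - 3.14 = -1.67%, i.e. -1.67% to 2 d.p.

-1.67%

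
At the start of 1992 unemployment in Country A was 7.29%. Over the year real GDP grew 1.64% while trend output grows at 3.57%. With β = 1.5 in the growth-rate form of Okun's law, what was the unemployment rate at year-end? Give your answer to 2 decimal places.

Growth-rate Okun's law: g_Y = g_Y* - β × Δu, so Δu = (g_Y* - g_Y)/β.
Δu = (3.57 - 1.64)/1.5 = 1.93/1.5 = 1.29 percentage points.
Year-end unemployment = 7.29 + 1.29 = 8.58%.

8.58%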